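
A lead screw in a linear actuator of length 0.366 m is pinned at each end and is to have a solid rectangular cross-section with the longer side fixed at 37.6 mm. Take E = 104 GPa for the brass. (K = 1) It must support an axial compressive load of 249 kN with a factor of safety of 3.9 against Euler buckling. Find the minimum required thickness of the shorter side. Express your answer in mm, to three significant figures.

Required P_cr = n·P = 3.9 × 249 = 971.1 kN
L_e = K·L = 1 × 0.366 = 0.3660 m
Required I = P_cr·L_e²/(π²E) = 9.711×10^5 × 0.3660² / (π² × 1.04×10^11) = 1.267×10^-7 m⁴
I_req = 1.267×10^5 mm⁴
Rectangle, weak axis: I_min = h·b³/12 with h = 37.6 mm fixed  ⇒  b = (12I/h)^(1/3) = 34.3 mm

b ≈ 34.3 mm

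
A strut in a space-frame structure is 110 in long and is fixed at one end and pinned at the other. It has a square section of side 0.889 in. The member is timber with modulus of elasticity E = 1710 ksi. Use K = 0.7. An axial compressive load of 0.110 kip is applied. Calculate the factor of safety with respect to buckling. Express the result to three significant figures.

I = a⁴/12 = 0.889⁴/12 = 5.205×10^-2 in⁴
Effective length L_e = K·L = 0.7 × 110 = 77.00 in
P_cr = π²EI / L_e² = π² × 1710×10³ × 5.205×10^-2 / 77.00² = 148.2 lb
Factor of safety n = P_cr / P = 0.14816 / 0.110 = 1.35

n ≈ 1.35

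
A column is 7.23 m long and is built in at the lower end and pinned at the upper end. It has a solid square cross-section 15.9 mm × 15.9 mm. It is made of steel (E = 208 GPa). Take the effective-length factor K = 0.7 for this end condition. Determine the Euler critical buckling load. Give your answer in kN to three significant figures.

P_cr ≈ 0.427 kN

I = a⁴/12 = 15.9⁴/12 = 5.326×10^3 mm⁴
I = 5.326×10^3 mm⁴ = 5.326×10^-9 m⁴
Effective length L_e = K·L = 0.7 × 7.23 = 5.061 m
P_cr = π²EI / L_e² = π² × 208×10⁹ × 5.326×10^-9 / 5.061² = 426.9 N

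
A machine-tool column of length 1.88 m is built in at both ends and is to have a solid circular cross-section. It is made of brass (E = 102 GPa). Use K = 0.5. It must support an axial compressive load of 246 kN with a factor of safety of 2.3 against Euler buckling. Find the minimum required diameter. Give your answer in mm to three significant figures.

d ≈ 56.4 mm

Required P_cr = n·P = 2.3 × 246 = 565.8 kN
L_e = K·L = 0.5 × 1.88 = 0.9400 m
Required I = P_cr·L_e²/(π²E) = 5.658×10^5 × 0.9400² / (π² × 1.02×10^11) = 4.966×10^-7 m⁴
I_req = 4.966×10^5 mm⁴
Solid circle: I = πd⁴/64  ⇒  d = (64I/π)^(1/4) = (64×4.966×10^5/π)^(1/4) = 56.4 mm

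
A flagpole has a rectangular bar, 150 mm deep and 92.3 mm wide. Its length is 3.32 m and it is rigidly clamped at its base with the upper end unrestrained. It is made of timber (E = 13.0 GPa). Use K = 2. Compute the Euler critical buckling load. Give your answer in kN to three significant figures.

Buckling occurs about the weak axis: I_min = h·b³/12 with b = 92.3 mm (the shorter side).
I_min = 150×92.3³/12 = 9.829×10^6 mm⁴
I = 9.829×10^6 mm⁴ = 9.829×10^-6 m⁴
Effective length L_e = K·L = 2 × 3.32 = 6.640 m
P_cr = π²EI / L_e² = π² × 13.0×10⁹ × 9.829×10^-6 / 6.640² = 2.860×10^4 N

P_cr ≈ 28.6 kN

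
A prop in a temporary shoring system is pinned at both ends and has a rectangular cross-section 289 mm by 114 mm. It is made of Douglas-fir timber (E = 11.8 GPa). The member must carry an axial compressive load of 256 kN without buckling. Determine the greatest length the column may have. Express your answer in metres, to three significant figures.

Buckling occurs about the weak axis: I_min = h·b³/12 with b = 114 mm (the shorter side).
I_min = 289×114³/12 = 3.568×10^7 mm⁴
I = 3.568×10^-5 m⁴
At the buckling limit P_cr = P = 2.560×10^5 N
From P_cr = π²EI/(K·L)²:  L = (1/K)·√(π²EI/P_cr) = (1/1)·√(π²×1.18×10^10×3.568×10^-5/2.560×10^5)
L = 4.03 m

L_max ≈ 4.03 m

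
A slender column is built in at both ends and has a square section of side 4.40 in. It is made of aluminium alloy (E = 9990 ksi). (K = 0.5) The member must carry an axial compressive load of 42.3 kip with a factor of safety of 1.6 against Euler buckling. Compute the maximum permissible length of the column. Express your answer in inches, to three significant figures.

L_max ≈ 427 in

I = a⁴/12 = 4.40⁴/12 = 31.23 in⁴
Required critical load P_cr = n·P = 1.6 × 42.3 = 67.68 kip = 6.768×10^4 lb
From P_cr = π²EI/(K·L)²:  L = (1/K)·√(π²EI/P_cr) = (1/0.5)·√(π²×9.99×10^6×31.23/6.768×10^4)
L = 427 in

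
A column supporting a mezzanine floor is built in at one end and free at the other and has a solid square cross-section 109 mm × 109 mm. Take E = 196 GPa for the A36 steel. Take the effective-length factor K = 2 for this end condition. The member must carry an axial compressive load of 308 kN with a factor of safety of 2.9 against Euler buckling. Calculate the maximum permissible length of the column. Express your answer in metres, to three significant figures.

L_max ≈ 2.52 m

I = a⁴/12 = 109⁴/12 = 1.176×10^7 mm⁴
I = 1.176×10^-5 m⁴
Required critical load P_cr = n·P = 2.9 × 308 = 893.2 kN = 8.932×10^5 N
From P_cr = π²EI/(K·L)²:  L = (1/K)·√(π²EI/P_cr) = (1/2)·√(π²×1.96×10^11×1.176×10^-5/8.932×10^5)
L = 2.52 m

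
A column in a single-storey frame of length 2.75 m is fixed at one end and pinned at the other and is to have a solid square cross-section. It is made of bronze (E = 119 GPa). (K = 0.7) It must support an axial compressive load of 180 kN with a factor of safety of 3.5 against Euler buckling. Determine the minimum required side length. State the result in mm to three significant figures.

a ≈ 69.9 mm

Required P_cr = n·P = 3.5 × 180 = 630.0 kN
L_e = K·L = 0.7 × 2.75 = 1.925 m
Required I = P_cr·L_e²/(π²E) = 6.300×10^5 × 1.925² / (π² × 1.19×10^11) = 1.988×10^-6 m⁴
I_req = 1.988×10^6 mm⁴
Solid square: I = a⁴/12  ⇒  a = (12I)^(1/4) = (12×1.988×10^6)^(1/4) = 69.9 mm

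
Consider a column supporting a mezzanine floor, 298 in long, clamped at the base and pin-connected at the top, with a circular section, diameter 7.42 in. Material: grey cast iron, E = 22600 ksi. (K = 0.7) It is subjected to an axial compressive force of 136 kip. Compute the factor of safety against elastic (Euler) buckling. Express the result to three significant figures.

n ≈ 5.61

I = πd⁴/64 = π×7.42⁴/64 = 148.8 in⁴
Effective length L_e = K·L = 0.7 × 298 = 208.6 in
P_cr = π²EI / L_e² = π² × 22600×10³ × 148.8 / 208.6² = 7.627×10^5 lb
Factor of safety n = P_cr / P = 762.72 / 136 = 5.61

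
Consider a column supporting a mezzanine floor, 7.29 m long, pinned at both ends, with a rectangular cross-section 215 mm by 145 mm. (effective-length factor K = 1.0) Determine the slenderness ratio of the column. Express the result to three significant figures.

λ ≈ 174

For a rectangle r_min = b/√12 = 145/√12 = 41.86 mm
L_e = K·L = 1 × 7.29 m = 7.290 m = 7290.0 mm
λ = L_e / r_min = 7290.0 / 41.86 = 174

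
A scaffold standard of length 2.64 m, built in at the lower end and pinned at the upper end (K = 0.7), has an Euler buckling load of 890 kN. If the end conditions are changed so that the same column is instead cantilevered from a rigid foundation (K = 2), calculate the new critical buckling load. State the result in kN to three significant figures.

P_cr ∝ 1/K², so P_cr,new = P_cr,old × (K_old/K_new)² = 890 × (0.7/2)²
= 890 × 0.1225 = 109 kN

P_cr ≈ 109 kN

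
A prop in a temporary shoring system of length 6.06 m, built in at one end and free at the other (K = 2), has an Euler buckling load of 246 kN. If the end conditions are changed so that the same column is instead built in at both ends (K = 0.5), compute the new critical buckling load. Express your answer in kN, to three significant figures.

P_cr ≈ 3940 kN

P_cr ∝ 1/K², so P_cr,new = P_cr,old × (K_old/K_new)² = 246 × (2/0.5)²
= 246 × 16.00 = 3940 kN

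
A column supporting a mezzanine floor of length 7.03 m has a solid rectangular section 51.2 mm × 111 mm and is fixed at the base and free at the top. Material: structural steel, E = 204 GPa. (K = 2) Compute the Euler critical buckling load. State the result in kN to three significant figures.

Buckling occurs about the weak axis: I_min = h·b³/12 with b = 51.2 mm (the shorter side).
I_min = 111×51.2³/12 = 1.242×10^6 mm⁴
I = 1.242×10^6 mm⁴ = 1.242×10^-6 m⁴
Effective length L_e = K·L = 2 × 7.03 = 14.06 m
P_cr = π²EI / L_e² = π² × 204×10⁹ × 1.242×10^-6 / 14.06² = 1.264×10^4 N

P_cr ≈ 12.6 kN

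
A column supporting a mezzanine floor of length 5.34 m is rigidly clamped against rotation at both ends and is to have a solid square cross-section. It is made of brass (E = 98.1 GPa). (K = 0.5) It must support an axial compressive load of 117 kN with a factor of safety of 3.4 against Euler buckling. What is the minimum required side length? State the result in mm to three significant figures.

a ≈ 77.0 mm

Required P_cr = n·P = 3.4 × 117 = 397.8 kN
L_e = K·L = 0.5 × 5.34 = 2.670 m
Required I = P_cr·L_e²/(π²E) = 3.978×10^5 × 2.670² / (π² × 9.81×10^10) = 2.929×10^-6 m⁴
I_req = 2.929×10^6 mm⁴
Solid square: I = a⁴/12  ⇒  a = (12I)^(1/4) = (12×2.929×10^6)^(1/4) = 77.0 mm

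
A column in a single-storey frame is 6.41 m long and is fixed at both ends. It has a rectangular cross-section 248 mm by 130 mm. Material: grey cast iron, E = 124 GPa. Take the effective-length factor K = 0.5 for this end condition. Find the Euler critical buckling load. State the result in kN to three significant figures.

Buckling occurs about the weak axis: I_min = h·b³/12 with b = 130 mm (the shorter side).
I_min = 248×130³/12 = 4.540×10^7 mm⁴
I = 4.540×10^7 mm⁴ = 4.540×10^-5 m⁴
Effective length L_e = K·L = 0.5 × 6.41 = 3.205 m
P_cr = π²EI / L_e² = π² × 124×10⁹ × 4.540×10^-5 / 3.205² = 5.410×10^6 N

P_cr ≈ 5410 kN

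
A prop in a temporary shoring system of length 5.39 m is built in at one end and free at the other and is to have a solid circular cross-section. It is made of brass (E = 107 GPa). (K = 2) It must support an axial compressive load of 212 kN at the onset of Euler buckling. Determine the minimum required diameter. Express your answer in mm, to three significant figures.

d ≈ 148 mm

L_e = K·L = 2 × 5.39 = 10.78 m
Required I = P_cr·L_e²/(π²E) = 2.120×10^5 × 10.78² / (π² × 1.07×10^11) = 2.333×10^-5 m⁴
I_req = 2.333×10^7 mm⁴
Solid circle: I = πd⁴/64  ⇒  d = (64I/π)^(1/4) = (64×2.333×10^7/π)^(1/4) = 148 mm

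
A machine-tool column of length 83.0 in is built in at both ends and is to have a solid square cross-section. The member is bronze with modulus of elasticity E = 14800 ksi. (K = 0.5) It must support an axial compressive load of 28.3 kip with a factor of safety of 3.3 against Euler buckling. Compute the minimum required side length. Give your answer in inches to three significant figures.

a ≈ 1.91 in

Required P_cr = n·P = 3.3 × 28.3 = 93.39 kip
L_e = K·L = 0.5 × 83.0 = 41.50 in
Required I = P_cr·L_e²/(π²E) = 9.339×10^4 × 41.50² / (π² × 1.48×10^7) = 1.101 in⁴
Solid square: I = a⁴/12  ⇒  a = (12I)^(1/4) = (12×1.101)^(1/4) = 1.91 in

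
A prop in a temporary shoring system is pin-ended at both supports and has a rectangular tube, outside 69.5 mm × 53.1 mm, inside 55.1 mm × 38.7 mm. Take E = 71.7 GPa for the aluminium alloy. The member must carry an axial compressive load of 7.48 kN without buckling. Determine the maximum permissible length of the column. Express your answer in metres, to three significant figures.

L_max ≈ 7.54 m

Weak-axis I_min = (h_o·b_o³ − h_i·b_i³)/12 with b_o = 53.1, b_i = 38.70 mm (shorter outer/inner sides).
I_min = (69.5×53.1³ − 55.10×38.70³)/12 = 6.010×10^5 mm⁴
I = 6.010×10^-7 m⁴
At the buckling limit P_cr = P = 7.480×10^3 N
From P_cr = π²EI/(K·L)²:  L = (1/K)·√(π²EI/P_cr) = (1/1)·√(π²×7.17×10^10×6.010×10^-7/7.480×10^3)
L = 7.54 m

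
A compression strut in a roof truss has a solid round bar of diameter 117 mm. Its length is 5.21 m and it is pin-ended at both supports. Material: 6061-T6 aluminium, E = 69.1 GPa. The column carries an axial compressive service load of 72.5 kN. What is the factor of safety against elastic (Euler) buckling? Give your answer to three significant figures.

I = πd⁴/64 = π×117⁴/64 = 9.198×10^6 mm⁴
I = 9.198×10^6 mm⁴ = 9.198×10^-6 m⁴
Effective length L_e = K·L = 1 × 5.21 = 5.210 m
P_cr = π²EI / L_e² = π² × 69.1×10⁹ × 9.198×10^-6 / 5.210² = 2.311×10^5 N
Factor of safety n = P_cr / P = 231.11 / 72.5 = 3.19

n ≈ 3.19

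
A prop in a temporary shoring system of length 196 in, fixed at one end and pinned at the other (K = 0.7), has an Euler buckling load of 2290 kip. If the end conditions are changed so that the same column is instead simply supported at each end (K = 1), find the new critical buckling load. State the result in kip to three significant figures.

P_cr ∝ 1/K², so P_cr,new = P_cr,old × (K_old/K_new)² = 2290 × (0.7/1)²
= 2290 × 0.4900 = 1120 kip

P_cr ≈ 1120 kip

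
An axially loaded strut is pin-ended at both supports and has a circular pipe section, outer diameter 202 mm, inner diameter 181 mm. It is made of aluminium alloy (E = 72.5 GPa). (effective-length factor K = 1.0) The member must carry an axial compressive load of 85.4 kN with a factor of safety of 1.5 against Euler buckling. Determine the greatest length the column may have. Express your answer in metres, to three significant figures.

d_o = 202 mm, d_i = 181 mm
I = π(d_o⁴ − d_i⁴)/64 = π(202⁴ − 181.0⁴)/64 = 2.904×10^7 mm⁴
I = 2.904×10^-5 m⁴
Required critical load P_cr = n·P = 1.5 × 85.4 = 128.1 kN = 1.281×10^5 N
From P_cr = π²EI/(K·L)²:  L = (1/K)·√(π²EI/P_cr) = (1/1)·√(π²×7.25×10^10×2.904×10^-5/1.281×10^5)
L = 12.7 m

L_max ≈ 12.7 m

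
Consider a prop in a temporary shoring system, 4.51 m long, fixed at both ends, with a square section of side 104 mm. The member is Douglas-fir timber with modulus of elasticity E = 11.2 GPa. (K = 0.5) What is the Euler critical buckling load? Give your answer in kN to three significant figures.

I = a⁴/12 = 104⁴/12 = 9.749×10^6 mm⁴
I = 9.749×10^6 mm⁴ = 9.749×10^-6 m⁴
Effective length L_e = K·L = 0.5 × 4.51 = 2.255 m
P_cr = π²EI / L_e² = π² × 11.2×10⁹ × 9.749×10^-6 / 2.255² = 2.119×10^5 N

P_cr ≈ 212 kN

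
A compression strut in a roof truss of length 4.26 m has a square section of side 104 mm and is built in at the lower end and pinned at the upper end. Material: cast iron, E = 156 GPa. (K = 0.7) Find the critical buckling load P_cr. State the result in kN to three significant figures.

P_cr ≈ 1690 kN

I = a⁴/12 = 104⁴/12 = 9.749×10^6 mm⁴
I = 9.749×10^6 mm⁴ = 9.749×10^-6 m⁴
Effective length L_e = K·L = 0.7 × 4.26 = 2.982 m
P_cr = π²EI / L_e² = π² × 156×10⁹ × 9.749×10^-6 / 2.982² = 1.688×10^6 N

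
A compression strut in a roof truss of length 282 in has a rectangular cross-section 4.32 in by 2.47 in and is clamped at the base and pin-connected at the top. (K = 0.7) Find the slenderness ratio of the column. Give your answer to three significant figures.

For a rectangle r_min = b/√12 = 2.47/√12 = 0.7130 in
L_e = K·L = 0.7 × 282 = 197.4 in
λ = L_e / r_min = 197.40 / 0.7130 = 277

λ ≈ 277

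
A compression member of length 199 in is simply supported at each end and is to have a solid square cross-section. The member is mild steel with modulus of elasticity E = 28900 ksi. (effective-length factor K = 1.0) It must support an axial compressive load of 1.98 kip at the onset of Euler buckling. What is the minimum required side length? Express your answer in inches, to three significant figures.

L_e = K·L = 1 × 199 = 199.0 in
Required I = P_cr·L_e²/(π²E) = 1.980×10^3 × 199.0² / (π² × 2.89×10^7) = 0.2749 in⁴
Solid square: I = a⁴/12  ⇒  a = (12I)^(1/4) = (12×0.2749)^(1/4) = 1.35 in

a ≈ 1.35 in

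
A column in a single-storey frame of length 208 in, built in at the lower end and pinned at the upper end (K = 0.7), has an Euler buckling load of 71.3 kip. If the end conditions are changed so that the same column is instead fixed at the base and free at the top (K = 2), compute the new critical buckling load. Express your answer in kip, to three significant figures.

P_cr ∝ 1/K², so P_cr,new = P_cr,old × (K_old/K_new)² = 71.3 × (0.7/2)²
= 71.3 × 0.1225 = 8.73 kip

P_cr ≈ 8.73 kip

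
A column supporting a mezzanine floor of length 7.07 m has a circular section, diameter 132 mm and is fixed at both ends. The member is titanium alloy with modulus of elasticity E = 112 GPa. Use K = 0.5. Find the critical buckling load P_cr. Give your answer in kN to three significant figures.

P_cr ≈ 1320 kN

I = πd⁴/64 = π×132⁴/64 = 1.490×10^7 mm⁴
I = 1.490×10^7 mm⁴ = 1.490×10^-5 m⁴
Effective length L_e = K·L = 0.5 × 7.07 = 3.535 m
P_cr = π²EI / L_e² = π² × 112×10⁹ × 1.490×10^-5 / 3.535² = 1.318×10^6 N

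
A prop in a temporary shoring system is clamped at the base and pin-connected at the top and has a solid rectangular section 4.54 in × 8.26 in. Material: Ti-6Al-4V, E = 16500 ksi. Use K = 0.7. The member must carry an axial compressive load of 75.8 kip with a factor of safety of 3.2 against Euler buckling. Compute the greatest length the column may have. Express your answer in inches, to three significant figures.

Buckling occurs about the weak axis: I_min = h·b³/12 with b = 4.54 in (the shorter side).
I_min = 8.26×4.54³/12 = 64.41 in⁴
Required critical load P_cr = n·P = 3.2 × 75.8 = 242.6 kip = 2.426×10^5 lb
From P_cr = π²EI/(K·L)²:  L = (1/K)·√(π²EI/P_cr) = (1/0.7)·√(π²×1.65×10^7×64.41/2.426×10^5)
L = 297 in

L_max ≈ 297 in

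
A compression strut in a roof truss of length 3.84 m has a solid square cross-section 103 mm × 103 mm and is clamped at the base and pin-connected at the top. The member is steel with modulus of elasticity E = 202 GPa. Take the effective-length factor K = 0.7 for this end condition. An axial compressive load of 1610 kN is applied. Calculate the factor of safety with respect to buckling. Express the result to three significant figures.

n ≈ 1.61

I = a⁴/12 = 103⁴/12 = 9.379×10^6 mm⁴
I = 9.379×10^6 mm⁴ = 9.379×10^-6 m⁴
Effective length L_e = K·L = 0.7 × 3.84 = 2.688 m
P_cr = π²EI / L_e² = π² × 202×10⁹ × 9.379×10^-6 / 2.688² = 2.588×10^6 N
Factor of safety n = P_cr / P = 2588.0 / 1610 = 1.61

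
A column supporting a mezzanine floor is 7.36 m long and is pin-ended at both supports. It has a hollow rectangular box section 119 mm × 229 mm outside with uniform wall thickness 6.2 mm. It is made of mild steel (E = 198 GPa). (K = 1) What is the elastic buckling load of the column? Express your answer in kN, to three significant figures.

P_cr ≈ 371 kN

Inner dimensions: h_i = 229 − 2×6.2 = 216.6 mm, b_i = 119 − 2×6.2 = 106.6 mm
Weak-axis I_min = (h_o·b_o³ − h_i·b_i³)/12 with b_o = 119, b_i = 106.6 mm (shorter outer/inner sides).
I_min = (229×119³ − 216.6×106.6³)/12 = 1.029×10^7 mm⁴
I = 1.029×10^7 mm⁴ = 1.029×10^-5 m⁴
Effective length L_e = K·L = 1 × 7.36 = 7.360 m
P_cr = π²EI / L_e² = π² × 198×10⁹ × 1.029×10^-5 / 7.360² = 3.713×10^5 N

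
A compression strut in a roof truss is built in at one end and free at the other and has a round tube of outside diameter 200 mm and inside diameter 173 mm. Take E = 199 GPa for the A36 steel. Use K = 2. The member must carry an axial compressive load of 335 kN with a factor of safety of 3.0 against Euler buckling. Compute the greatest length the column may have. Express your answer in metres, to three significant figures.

d_o = 200 mm, d_i = 173 mm
I = π(d_o⁴ − d_i⁴)/64 = π(200⁴ − 173.0⁴)/64 = 3.457×10^7 mm⁴
I = 3.457×10^-5 m⁴
Required critical load P_cr = n·P = 3.0 × 335 = 1005 kN = 1.005×10^6 N
From P_cr = π²EI/(K·L)²:  L = (1/K)·√(π²EI/P_cr) = (1/2)·√(π²×1.99×10^11×3.457×10^-5/1.005×10^6)
L = 4.11 m

L_max ≈ 4.11 m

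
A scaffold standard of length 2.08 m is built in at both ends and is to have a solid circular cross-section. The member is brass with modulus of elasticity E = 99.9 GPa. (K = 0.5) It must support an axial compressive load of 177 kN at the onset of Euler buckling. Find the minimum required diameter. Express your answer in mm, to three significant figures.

d ≈ 44.6 mm

L_e = K·L = 0.5 × 2.08 = 1.040 m
Required I = P_cr·L_e²/(π²E) = 1.770×10^5 × 1.040² / (π² × 9.99×10^10) = 1.942×10^-7 m⁴
I_req = 1.942×10^5 mm⁴
Solid circle: I = πd⁴/64  ⇒  d = (64I/π)^(1/4) = (64×1.942×10^5/π)^(1/4) = 44.6 mm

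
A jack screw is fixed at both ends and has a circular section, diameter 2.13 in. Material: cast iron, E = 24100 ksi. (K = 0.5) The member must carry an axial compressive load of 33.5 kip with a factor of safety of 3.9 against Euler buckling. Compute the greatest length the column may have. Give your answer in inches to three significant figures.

I = πd⁴/64 = π×2.13⁴/64 = 1.010 in⁴
Required critical load P_cr = n·P = 3.9 × 33.5 = 130.6 kip = 1.306×10^5 lb
From P_cr = π²EI/(K·L)²:  L = (1/K)·√(π²EI/P_cr) = (1/0.5)·√(π²×2.41×10^7×1.010/1.306×10^5)
L = 85.8 in

L_max ≈ 85.8 in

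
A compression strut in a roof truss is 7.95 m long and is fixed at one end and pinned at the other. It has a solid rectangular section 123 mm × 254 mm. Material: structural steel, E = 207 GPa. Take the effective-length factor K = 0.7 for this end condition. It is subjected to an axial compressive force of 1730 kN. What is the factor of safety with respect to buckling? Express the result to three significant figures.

n ≈ 1.50

Buckling occurs about the weak axis: I_min = h·b³/12 with b = 123 mm (the shorter side).
I_min = 254×123³/12 = 3.939×10^7 mm⁴
I = 3.939×10^7 mm⁴ = 3.939×10^-5 m⁴
Effective length L_e = K·L = 0.7 × 7.95 = 5.565 m
P_cr = π²EI / L_e² = π² × 207×10⁹ × 3.939×10^-5 / 5.565² = 2.598×10^6 N
Factor of safety n = P_cr / P = 2598.4 / 1730 = 1.50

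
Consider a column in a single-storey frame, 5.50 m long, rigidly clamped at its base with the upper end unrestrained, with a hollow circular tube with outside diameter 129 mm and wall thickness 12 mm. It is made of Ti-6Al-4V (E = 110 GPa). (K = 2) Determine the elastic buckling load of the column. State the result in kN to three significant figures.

P_cr ≈ 68.4 kN

Inner diameter d_i = 129 − 2×12 = 105.0 mm
I = π(d_o⁴ − d_i⁴)/64 = π(129⁴ − 105.0⁴)/64 = 7.627×10^6 mm⁴
I = 7.627×10^6 mm⁴ = 7.627×10^-6 m⁴
Effective length L_e = K·L = 2 × 5.50 = 11.00 m
P_cr = π²EI / L_e² = π² × 110×10⁹ × 7.627×10^-6 / 11.00² = 6.843×10^4 N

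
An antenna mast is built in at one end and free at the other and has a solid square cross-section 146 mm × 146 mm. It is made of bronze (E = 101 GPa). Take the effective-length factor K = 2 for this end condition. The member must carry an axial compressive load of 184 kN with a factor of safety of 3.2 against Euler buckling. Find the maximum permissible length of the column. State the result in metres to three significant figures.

L_max ≈ 4.00 m

I = a⁴/12 = 146⁴/12 = 3.786×10^7 mm⁴
I = 3.786×10^-5 m⁴
Required critical load P_cr = n·P = 3.2 × 184 = 588.8 kN = 5.888×10^5 N
From P_cr = π²EI/(K·L)²:  L = (1/K)·√(π²EI/P_cr) = (1/2)·√(π²×1.01×10^11×3.786×10^-5/5.888×10^5)
L = 4.00 m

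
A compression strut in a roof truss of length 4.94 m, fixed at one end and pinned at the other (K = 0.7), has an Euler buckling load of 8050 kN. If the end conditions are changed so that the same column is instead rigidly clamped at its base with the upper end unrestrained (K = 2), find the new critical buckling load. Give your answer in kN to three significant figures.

P_cr ∝ 1/K², so P_cr,new = P_cr,old × (K_old/K_new)² = 8050 × (0.7/2)²
= 8050 × 0.1225 = 986 kN

P_cr ≈ 986 kN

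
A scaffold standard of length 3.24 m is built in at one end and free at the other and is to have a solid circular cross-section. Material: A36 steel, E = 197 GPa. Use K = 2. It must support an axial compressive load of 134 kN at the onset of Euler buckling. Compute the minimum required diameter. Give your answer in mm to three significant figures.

d ≈ 87.6 mm

L_e = K·L = 2 × 3.24 = 6.480 m
Required I = P_cr·L_e²/(π²E) = 1.340×10^5 × 6.480² / (π² × 1.97×10^11) = 2.894×10^-6 m⁴
I_req = 2.894×10^6 mm⁴
Solid circle: I = πd⁴/64  ⇒  d = (64I/π)^(1/4) = (64×2.894×10^6/π)^(1/4) = 87.6 mm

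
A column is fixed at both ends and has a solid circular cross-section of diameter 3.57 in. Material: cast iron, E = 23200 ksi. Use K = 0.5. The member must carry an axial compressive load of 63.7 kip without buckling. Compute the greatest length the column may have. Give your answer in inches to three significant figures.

L_max ≈ 339 in

I = πd⁴/64 = π×3.57⁴/64 = 7.973 in⁴
At the buckling limit P_cr = P = 6.370×10^4 lb
From P_cr = π²EI/(K·L)²:  L = (1/K)·√(π²EI/P_cr) = (1/0.5)·√(π²×2.32×10^7×7.973/6.370×10^4)
L = 339 in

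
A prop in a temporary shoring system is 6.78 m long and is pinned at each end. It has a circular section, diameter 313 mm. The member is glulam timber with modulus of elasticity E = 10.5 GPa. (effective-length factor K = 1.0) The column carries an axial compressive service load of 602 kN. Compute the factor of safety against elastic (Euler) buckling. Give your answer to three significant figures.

n ≈ 1.76

I = πd⁴/64 = π×313⁴/64 = 4.711×10^8 mm⁴
I = 4.711×10^8 mm⁴ = 4.711×10^-4 m⁴
Effective length L_e = K·L = 1 × 6.78 = 6.780 m
P_cr = π²EI / L_e² = π² × 10.5×10⁹ × 4.711×10^-4 / 6.780² = 1.062×10^6 N
Factor of safety n = P_cr / P = 1062.1 / 602 = 1.76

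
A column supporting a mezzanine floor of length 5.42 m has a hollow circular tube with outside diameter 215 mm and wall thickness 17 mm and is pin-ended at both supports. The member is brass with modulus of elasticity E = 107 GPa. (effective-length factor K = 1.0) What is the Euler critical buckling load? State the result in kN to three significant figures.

P_cr ≈ 1880 kN

Inner diameter d_i = 215 − 2×17 = 181.0 mm
I = π(d_o⁴ − d_i⁴)/64 = π(215⁴ − 181.0⁴)/64 = 5.220×10^7 mm⁴
I = 5.220×10^7 mm⁴ = 5.220×10^-5 m⁴
Effective length L_e = K·L = 1 × 5.42 = 5.420 m
P_cr = π²EI / L_e² = π² × 107×10⁹ × 5.220×10^-5 / 5.420² = 1.877×10^6 N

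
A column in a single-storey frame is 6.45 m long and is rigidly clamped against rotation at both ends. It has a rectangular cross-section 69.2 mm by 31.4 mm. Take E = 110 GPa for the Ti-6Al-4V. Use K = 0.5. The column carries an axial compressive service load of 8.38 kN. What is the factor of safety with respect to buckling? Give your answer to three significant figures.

n ≈ 2.22

Buckling occurs about the weak axis: I_min = h·b³/12 with b = 31.4 mm (the shorter side).
I_min = 69.2×31.4³/12 = 1.785×10^5 mm⁴
I = 1.785×10^5 mm⁴ = 1.785×10^-7 m⁴
Effective length L_e = K·L = 0.5 × 6.45 = 3.225 m
P_cr = π²EI / L_e² = π² × 110×10⁹ × 1.785×10^-7 / 3.225² = 1.864×10^4 N
Factor of safety n = P_cr / P = 18.636 / 8.38 = 2.22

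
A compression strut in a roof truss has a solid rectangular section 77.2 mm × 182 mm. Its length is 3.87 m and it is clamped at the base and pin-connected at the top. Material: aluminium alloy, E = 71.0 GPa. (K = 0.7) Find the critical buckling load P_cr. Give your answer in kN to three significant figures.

P_cr ≈ 666 kN

Buckling occurs about the weak axis: I_min = h·b³/12 with b = 77.2 mm (the shorter side).
I_min = 182×77.2³/12 = 6.978×10^6 mm⁴
I = 6.978×10^6 mm⁴ = 6.978×10^-6 m⁴
Effective length L_e = K·L = 0.7 × 3.87 = 2.709 m
P_cr = π²EI / L_e² = π² × 71.0×10⁹ × 6.978×10^-6 / 2.709² = 6.663×10^5 N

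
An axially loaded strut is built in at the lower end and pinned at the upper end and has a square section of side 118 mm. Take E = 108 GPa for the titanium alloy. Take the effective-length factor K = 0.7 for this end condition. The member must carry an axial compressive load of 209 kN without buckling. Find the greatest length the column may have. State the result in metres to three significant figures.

I = a⁴/12 = 118⁴/12 = 1.616×10^7 mm⁴
I = 1.616×10^-5 m⁴
At the buckling limit P_cr = P = 2.090×10^5 N
From P_cr = π²EI/(K·L)²:  L = (1/K)·√(π²EI/P_cr) = (1/0.7)·√(π²×1.08×10^11×1.616×10^-5/2.090×10^5)
L = 13.0 m

L_max ≈ 13.0 m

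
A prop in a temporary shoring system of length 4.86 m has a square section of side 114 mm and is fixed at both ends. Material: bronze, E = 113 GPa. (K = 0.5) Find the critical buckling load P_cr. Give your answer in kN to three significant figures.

I = a⁴/12 = 114⁴/12 = 1.407×10^7 mm⁴
I = 1.407×10^7 mm⁴ = 1.407×10^-5 m⁴
Effective length L_e = K·L = 0.5 × 4.86 = 2.430 m
P_cr = π²EI / L_e² = π² × 113×10⁹ × 1.407×10^-5 / 2.430² = 2.658×10^6 N

P_cr ≈ 2660 kN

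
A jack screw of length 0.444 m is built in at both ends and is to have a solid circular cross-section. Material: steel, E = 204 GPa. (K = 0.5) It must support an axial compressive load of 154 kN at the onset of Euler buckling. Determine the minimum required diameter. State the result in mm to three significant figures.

L_e = K·L = 0.5 × 0.444 = 0.2220 m
Required I = P_cr·L_e²/(π²E) = 1.540×10^5 × 0.2220² / (π² × 2.04×10^11) = 3.770×10^-9 m⁴
I_req = 3.770×10^3 mm⁴
Solid circle: I = πd⁴/64  ⇒  d = (64I/π)^(1/4) = (64×3.770×10^3/π)^(1/4) = 16.6 mm

d ≈ 16.6 mm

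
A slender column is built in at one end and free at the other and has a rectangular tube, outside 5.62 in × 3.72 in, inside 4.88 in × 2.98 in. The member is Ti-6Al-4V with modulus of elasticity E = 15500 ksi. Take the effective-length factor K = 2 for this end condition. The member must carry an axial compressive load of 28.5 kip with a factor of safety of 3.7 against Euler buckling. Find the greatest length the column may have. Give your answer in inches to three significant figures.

L_max ≈ 69.6 in

Weak-axis I_min = (h_o·b_o³ − h_i·b_i³)/12 with b_o = 3.72, b_i = 2.980 in (shorter outer/inner sides).
I_min = (5.62×3.72³ − 4.880×2.980³)/12 = 13.35 in⁴
Required critical load P_cr = n·P = 3.7 × 28.5 = 105.4 kip = 1.054×10^5 lb
From P_cr = π²EI/(K·L)²:  L = (1/K)·√(π²EI/P_cr) = (1/2)·√(π²×1.55×10^7×13.35/1.054×10^5)
L = 69.6 in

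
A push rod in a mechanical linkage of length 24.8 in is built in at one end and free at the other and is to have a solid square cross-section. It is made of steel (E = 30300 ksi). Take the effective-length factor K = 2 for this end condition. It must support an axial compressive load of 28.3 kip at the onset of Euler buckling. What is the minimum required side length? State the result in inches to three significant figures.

a ≈ 1.29 in

L_e = K·L = 2 × 24.8 = 49.60 in
Required I = P_cr·L_e²/(π²E) = 2.830×10^4 × 49.60² / (π² × 3.03×10^7) = 0.2328 in⁴
Solid square: I = a⁴/12  ⇒  a = (12I)^(1/4) = (12×0.2328)^(1/4) = 1.29 in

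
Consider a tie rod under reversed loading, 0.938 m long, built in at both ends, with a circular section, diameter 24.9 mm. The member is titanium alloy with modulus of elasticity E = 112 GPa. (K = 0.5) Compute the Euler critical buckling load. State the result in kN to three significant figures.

P_cr ≈ 94.8 kN

I = πd⁴/64 = π×24.9⁴/64 = 1.887×10^4 mm⁴
I = 1.887×10^4 mm⁴ = 1.887×10^-8 m⁴
Effective length L_e = K·L = 0.5 × 0.938 = 0.4690 m
P_cr = π²EI / L_e² = π² × 112×10⁹ × 1.887×10^-8 / 0.4690² = 9.483×10^4 N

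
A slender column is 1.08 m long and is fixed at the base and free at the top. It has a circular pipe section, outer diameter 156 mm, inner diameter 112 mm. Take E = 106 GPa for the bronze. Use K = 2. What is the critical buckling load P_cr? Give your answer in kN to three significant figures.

d_o = 156 mm, d_i = 112 mm
I = π(d_o⁴ − d_i⁴)/64 = π(156⁴ − 112.0⁴)/64 = 2.135×10^7 mm⁴
I = 2.135×10^7 mm⁴ = 2.135×10^-5 m⁴
Effective length L_e = K·L = 2 × 1.08 = 2.160 m
P_cr = π²EI / L_e² = π² × 106×10⁹ × 2.135×10^-5 / 2.160² = 4.787×10^6 N

P_cr ≈ 4790 kN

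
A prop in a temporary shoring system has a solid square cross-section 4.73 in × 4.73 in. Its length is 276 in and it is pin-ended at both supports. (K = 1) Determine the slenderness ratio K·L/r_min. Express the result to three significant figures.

λ ≈ 202

For a square r = a/√12 = 4.73/√12 = 1.365 in
L_e = K·L = 1 × 276 = 276.0 in
λ = L_e / r_min = 276.00 / 1.365 = 202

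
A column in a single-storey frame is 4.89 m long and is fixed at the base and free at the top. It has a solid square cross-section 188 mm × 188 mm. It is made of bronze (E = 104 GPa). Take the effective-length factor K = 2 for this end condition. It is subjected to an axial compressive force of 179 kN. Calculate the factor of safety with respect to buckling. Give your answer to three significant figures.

n ≈ 6.24

I = a⁴/12 = 188⁴/12 = 1.041×10^8 mm⁴
I = 1.041×10^8 mm⁴ = 1.041×10^-4 m⁴
Effective length L_e = K·L = 2 × 4.89 = 9.780 m
P_cr = π²EI / L_e² = π² × 104×10⁹ × 1.041×10^-4 / 9.780² = 1.117×10^6 N
Factor of safety n = P_cr / P = 1117.1 / 179 = 6.24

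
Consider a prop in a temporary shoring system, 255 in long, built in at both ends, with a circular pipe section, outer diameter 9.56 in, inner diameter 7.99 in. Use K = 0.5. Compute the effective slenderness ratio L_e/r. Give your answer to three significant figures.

d_o = 9.56 in, d_i = 7.99 in
I = π(d_o⁴ − d_i⁴)/64 = π(9.56⁴ − 7.990⁴)/64 = 210.0 in⁴
A = 21.64 in²;  r_min = √(I/A) = √(210.0/21.64) = 3.115 in
L_e = K·L = 0.5 × 255 = 127.5 in
λ = L_e / r_min = 127.50 / 3.115 = 40.9

λ ≈ 40.9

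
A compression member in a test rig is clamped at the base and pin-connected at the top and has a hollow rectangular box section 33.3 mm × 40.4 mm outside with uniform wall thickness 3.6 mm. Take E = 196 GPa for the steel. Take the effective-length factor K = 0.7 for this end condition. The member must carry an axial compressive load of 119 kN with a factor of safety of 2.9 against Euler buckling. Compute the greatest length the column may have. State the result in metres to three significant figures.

L_max ≈ 0.927 m

Inner dimensions: h_i = 40.4 − 2×3.6 = 33.20 mm, b_i = 33.3 − 2×3.6 = 26.10 mm
Weak-axis I_min = (h_o·b_o³ − h_i·b_i³)/12 with b_o = 33.3, b_i = 26.10 mm (shorter outer/inner sides).
I_min = (40.4×33.3³ − 33.20×26.10³)/12 = 7.513×10^4 mm⁴
I = 7.513×10^-8 m⁴
Required critical load P_cr = n·P = 2.9 × 119 = 345.1 kN = 3.451×10^5 N
From P_cr = π²EI/(K·L)²:  L = (1/K)·√(π²EI/P_cr) = (1/0.7)·√(π²×1.96×10^11×7.513×10^-8/3.451×10^5)
L = 0.927 m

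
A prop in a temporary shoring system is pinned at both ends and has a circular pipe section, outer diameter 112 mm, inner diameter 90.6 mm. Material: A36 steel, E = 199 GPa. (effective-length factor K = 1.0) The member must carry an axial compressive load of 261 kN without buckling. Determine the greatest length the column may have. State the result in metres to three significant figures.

L_max ≈ 5.77 m

d_o = 112 mm, d_i = 90.6 mm
I = π(d_o⁴ − d_i⁴)/64 = π(112⁴ − 90.60⁴)/64 = 4.417×10^6 mm⁴
I = 4.417×10^-6 m⁴
At the buckling limit P_cr = P = 2.610×10^5 N
From P_cr = π²EI/(K·L)²:  L = (1/K)·√(π²EI/P_cr) = (1/1)·√(π²×1.99×10^11×4.417×10^-6/2.610×10^5)
L = 5.77 m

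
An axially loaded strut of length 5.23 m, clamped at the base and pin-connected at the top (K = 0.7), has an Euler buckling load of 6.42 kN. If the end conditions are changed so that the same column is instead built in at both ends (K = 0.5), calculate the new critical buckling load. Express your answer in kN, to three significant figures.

P_cr ≈ 12.6 kN

P_cr ∝ 1/K², so P_cr,new = P_cr,old × (K_old/K_new)² = 6.42 × (0.7/0.5)²
= 6.42 × 1.960 = 12.6 kN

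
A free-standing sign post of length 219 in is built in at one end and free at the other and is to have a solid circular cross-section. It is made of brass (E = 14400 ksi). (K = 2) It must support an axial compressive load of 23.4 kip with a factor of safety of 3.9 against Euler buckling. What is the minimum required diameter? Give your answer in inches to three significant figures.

d ≈ 7.08 in

Required P_cr = n·P = 3.9 × 23.4 = 91.26 kip
L_e = K·L = 2 × 219 = 438.0 in
Required I = P_cr·L_e²/(π²E) = 9.126×10^4 × 438.0² / (π² × 1.44×10^7) = 123.2 in⁴
Solid circle: I = πd⁴/64  ⇒  d = (64I/π)^(1/4) = (64×123.2/π)^(1/4) = 7.08 in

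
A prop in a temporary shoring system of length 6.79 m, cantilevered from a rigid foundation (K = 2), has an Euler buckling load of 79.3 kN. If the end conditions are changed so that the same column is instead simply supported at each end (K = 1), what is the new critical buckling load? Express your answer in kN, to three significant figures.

P_cr ∝ 1/K², so P_cr,new = P_cr,old × (K_old/K_new)² = 79.3 × (2/1)²
= 79.3 × 4.000 = 317 kN

P_cr ≈ 317 kN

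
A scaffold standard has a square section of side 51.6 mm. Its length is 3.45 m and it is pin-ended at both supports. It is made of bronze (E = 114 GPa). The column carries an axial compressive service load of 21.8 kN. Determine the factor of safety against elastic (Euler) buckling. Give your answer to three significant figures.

I = a⁴/12 = 51.6⁴/12 = 5.908×10^5 mm⁴
I = 5.908×10^5 mm⁴ = 5.908×10^-7 m⁴
Effective length L_e = K·L = 1 × 3.45 = 3.450 m
P_cr = π²EI / L_e² = π² × 114×10⁹ × 5.908×10^-7 / 3.450² = 5.584×10^4 N
Factor of safety n = P_cr / P = 55.845 / 21.8 = 2.56

n ≈ 2.56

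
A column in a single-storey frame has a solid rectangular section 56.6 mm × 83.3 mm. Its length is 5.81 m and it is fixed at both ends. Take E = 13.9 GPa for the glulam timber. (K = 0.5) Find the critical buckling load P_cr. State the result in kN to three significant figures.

Buckling occurs about the weak axis: I_min = h·b³/12 with b = 56.6 mm (the shorter side).
I_min = 83.3×56.6³/12 = 1.259×10^6 mm⁴
I = 1.259×10^6 mm⁴ = 1.259×10^-6 m⁴
Effective length L_e = K·L = 0.5 × 5.81 = 2.905 m
P_cr = π²EI / L_e² = π² × 13.9×10⁹ × 1.259×10^-6 / 2.905² = 2.046×10^4 N

P_cr ≈ 20.5 kN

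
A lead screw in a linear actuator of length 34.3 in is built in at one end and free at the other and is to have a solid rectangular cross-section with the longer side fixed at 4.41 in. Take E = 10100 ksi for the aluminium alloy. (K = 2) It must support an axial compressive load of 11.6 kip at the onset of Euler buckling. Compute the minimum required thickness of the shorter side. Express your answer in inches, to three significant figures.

b ≈ 1.14 in

L_e = K·L = 2 × 34.3 = 68.60 in
Required I = P_cr·L_e²/(π²E) = 1.160×10^4 × 68.60² / (π² × 1.01×10^7) = 0.5476 in⁴
Rectangle, weak axis: I_min = h·b³/12 with h = 4.41 in fixed  ⇒  b = (12I/h)^(1/3) = 1.14 in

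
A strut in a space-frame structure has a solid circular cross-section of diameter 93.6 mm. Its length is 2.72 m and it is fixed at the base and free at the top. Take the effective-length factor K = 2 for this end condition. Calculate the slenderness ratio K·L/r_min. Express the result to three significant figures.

For a solid circle r = d/4 = 93.6/4 = 23.40 mm
L_e = K·L = 2 × 2.72 m = 5.440 m = 5440.0 mm
λ = L_e / r_min = 5440.0 / 23.40 = 232

λ ≈ 232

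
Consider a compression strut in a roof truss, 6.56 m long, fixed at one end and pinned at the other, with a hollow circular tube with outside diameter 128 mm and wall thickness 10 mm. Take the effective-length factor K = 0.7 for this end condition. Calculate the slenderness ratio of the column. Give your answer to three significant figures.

Inner diameter d_i = 128 − 2×10 = 108.0 mm
I = π(d_o⁴ − d_i⁴)/64 = π(128⁴ − 108.0⁴)/64 = 6.499×10^6 mm⁴
A = 3.707×10^3 mm²;  r_min = √(I/A) = √(6.499×10^6/3.707×10^3) = 41.87 mm
L_e = K·L = 0.7 × 6.56 m = 4.592 m = 4592.0 mm
λ = L_e / r_min = 4592.0 / 41.87 = 110

λ ≈ 110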